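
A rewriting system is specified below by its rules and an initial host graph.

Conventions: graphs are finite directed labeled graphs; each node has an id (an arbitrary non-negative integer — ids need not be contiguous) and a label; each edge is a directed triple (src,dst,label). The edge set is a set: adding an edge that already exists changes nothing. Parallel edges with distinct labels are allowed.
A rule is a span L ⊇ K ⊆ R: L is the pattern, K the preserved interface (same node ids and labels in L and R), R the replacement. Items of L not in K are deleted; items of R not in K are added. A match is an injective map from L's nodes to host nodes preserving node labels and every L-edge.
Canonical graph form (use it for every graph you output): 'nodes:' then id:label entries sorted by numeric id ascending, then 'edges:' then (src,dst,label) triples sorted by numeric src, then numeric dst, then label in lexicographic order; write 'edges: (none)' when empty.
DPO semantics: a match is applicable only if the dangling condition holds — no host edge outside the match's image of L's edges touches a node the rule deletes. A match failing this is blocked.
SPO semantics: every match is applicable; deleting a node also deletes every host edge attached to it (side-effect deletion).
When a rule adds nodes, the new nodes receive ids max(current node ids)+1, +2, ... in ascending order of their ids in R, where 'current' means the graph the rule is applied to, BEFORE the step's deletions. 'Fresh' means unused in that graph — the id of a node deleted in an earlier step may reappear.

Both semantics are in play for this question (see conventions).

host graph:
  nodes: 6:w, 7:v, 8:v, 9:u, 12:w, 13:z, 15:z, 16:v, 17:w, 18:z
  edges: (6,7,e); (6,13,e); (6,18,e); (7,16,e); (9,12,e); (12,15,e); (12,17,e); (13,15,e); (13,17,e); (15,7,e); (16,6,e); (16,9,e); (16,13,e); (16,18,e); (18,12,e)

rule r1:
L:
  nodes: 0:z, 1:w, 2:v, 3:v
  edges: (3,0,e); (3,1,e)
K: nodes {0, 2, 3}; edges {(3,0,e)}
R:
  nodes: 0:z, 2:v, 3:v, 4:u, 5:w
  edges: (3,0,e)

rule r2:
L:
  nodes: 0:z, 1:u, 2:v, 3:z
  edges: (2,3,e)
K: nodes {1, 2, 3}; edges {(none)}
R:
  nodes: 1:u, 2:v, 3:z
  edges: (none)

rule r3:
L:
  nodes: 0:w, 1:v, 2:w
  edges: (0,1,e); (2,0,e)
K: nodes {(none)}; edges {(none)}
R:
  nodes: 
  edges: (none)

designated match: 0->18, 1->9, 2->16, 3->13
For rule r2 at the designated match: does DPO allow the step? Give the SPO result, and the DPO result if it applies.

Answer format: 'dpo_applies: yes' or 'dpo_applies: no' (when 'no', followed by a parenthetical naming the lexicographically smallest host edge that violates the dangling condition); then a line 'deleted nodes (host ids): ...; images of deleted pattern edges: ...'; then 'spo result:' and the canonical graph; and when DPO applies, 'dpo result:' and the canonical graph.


dpo_applies: no
(the rule deletes node 18, which keeps host edge (6,18,e) outside the match image — the dangling condition fails, DPO blocks; SPO proceeds and side-deletes such edges)
deleted nodes (host ids): 18; images of deleted pattern edges: (16,13,e)
spo result:
nodes: 6:w, 7:v, 8:v, 9:u, 12:w, 13:z, 15:z, 16:v, 17:w
edges: (6,7,e); (6,13,e); (7,16,e); (9,12,e); (12,15,e); (12,17,e); (13,15,e); (13,17,e); (15,7,e); (16,6,e); (16,9,e)


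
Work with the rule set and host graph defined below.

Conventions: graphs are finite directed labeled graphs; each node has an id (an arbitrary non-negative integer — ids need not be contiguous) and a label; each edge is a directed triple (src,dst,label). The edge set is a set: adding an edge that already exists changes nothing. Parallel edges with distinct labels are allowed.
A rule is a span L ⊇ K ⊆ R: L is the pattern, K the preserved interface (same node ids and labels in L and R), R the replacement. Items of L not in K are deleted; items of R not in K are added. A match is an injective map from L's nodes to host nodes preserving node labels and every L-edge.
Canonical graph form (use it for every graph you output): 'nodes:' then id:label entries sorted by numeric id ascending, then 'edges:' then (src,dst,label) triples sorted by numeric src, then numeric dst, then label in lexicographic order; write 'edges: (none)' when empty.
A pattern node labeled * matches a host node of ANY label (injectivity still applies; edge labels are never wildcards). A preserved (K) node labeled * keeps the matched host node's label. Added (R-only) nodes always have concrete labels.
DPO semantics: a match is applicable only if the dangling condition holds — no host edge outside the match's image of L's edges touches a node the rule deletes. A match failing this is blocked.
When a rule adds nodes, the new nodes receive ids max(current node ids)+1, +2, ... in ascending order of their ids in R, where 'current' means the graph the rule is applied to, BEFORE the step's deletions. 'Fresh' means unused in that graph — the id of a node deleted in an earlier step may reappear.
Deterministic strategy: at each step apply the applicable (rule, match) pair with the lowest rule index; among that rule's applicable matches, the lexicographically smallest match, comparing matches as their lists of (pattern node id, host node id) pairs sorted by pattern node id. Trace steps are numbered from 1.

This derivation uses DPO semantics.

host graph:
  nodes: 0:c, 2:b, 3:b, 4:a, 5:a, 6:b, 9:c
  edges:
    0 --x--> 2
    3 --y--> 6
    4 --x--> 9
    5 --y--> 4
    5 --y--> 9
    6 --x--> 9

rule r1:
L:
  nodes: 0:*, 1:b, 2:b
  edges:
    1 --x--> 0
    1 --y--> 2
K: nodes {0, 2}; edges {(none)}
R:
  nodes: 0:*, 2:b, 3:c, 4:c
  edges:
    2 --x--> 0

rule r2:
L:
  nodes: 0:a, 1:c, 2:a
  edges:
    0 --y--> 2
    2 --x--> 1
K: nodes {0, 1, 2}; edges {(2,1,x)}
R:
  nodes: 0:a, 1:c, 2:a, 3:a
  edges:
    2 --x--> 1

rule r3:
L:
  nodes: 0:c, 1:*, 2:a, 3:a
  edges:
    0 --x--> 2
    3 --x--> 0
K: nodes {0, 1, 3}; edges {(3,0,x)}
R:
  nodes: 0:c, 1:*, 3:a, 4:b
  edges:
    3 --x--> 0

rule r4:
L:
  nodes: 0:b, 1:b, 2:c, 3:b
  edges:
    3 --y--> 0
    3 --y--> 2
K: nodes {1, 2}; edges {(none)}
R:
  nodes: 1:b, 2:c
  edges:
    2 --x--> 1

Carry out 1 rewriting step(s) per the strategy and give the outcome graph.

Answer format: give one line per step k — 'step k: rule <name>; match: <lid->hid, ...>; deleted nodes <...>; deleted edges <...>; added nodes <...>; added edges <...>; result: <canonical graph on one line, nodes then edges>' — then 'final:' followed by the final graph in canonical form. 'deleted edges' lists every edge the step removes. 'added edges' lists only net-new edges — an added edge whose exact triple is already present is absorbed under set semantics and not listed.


step 1: rule r2; match: 0->5, 1->9, 2->4; deleted nodes (none); deleted edges (5,4,y); added nodes 10; added edges (none); result: nodes: 0:c, 2:b, 3:b, 4:a, 5:a, 6:b, 9:c, 10:a edges: (0,2,x); (3,6,y); (4,9,x); (5,9,y); (6,9,x)
final:
nodes: 0:c, 2:b, 3:b, 4:a, 5:a, 6:b, 9:c, 10:a
edges: (0,2,x); (3,6,y); (4,9,x); (5,9,y); (6,9,x)


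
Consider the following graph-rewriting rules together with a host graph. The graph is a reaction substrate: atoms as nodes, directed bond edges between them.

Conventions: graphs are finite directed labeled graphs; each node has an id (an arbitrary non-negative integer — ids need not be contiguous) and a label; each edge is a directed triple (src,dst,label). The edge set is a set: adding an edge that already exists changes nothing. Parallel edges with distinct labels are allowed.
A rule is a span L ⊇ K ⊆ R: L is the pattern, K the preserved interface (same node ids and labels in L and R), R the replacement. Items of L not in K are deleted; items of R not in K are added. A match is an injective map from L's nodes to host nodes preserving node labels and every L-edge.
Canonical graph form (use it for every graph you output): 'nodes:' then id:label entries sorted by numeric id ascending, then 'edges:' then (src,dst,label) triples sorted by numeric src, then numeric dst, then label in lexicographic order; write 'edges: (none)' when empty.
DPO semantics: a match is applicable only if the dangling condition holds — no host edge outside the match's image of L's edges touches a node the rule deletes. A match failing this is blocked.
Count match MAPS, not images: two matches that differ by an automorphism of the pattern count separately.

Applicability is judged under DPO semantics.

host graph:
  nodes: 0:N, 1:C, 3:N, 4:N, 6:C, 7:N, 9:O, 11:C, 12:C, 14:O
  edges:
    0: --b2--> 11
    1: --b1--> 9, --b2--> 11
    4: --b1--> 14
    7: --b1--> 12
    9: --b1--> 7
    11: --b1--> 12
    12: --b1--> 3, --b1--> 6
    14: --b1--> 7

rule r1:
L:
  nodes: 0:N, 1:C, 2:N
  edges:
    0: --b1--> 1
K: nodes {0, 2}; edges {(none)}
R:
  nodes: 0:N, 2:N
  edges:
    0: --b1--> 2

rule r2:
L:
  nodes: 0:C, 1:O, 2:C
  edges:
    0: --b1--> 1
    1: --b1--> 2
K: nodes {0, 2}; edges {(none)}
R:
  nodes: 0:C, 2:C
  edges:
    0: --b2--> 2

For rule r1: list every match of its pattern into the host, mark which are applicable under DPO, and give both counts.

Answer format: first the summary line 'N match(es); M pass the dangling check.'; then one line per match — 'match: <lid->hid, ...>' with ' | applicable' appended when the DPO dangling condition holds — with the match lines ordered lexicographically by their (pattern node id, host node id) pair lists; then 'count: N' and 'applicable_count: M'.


3 match(es); 0 pass the dangling check.
match: 0->7, 1->12, 2->0
match: 0->7, 1->12, 2->3
match: 0->7, 1->12, 2->4
count: 3
applicable_count: 0


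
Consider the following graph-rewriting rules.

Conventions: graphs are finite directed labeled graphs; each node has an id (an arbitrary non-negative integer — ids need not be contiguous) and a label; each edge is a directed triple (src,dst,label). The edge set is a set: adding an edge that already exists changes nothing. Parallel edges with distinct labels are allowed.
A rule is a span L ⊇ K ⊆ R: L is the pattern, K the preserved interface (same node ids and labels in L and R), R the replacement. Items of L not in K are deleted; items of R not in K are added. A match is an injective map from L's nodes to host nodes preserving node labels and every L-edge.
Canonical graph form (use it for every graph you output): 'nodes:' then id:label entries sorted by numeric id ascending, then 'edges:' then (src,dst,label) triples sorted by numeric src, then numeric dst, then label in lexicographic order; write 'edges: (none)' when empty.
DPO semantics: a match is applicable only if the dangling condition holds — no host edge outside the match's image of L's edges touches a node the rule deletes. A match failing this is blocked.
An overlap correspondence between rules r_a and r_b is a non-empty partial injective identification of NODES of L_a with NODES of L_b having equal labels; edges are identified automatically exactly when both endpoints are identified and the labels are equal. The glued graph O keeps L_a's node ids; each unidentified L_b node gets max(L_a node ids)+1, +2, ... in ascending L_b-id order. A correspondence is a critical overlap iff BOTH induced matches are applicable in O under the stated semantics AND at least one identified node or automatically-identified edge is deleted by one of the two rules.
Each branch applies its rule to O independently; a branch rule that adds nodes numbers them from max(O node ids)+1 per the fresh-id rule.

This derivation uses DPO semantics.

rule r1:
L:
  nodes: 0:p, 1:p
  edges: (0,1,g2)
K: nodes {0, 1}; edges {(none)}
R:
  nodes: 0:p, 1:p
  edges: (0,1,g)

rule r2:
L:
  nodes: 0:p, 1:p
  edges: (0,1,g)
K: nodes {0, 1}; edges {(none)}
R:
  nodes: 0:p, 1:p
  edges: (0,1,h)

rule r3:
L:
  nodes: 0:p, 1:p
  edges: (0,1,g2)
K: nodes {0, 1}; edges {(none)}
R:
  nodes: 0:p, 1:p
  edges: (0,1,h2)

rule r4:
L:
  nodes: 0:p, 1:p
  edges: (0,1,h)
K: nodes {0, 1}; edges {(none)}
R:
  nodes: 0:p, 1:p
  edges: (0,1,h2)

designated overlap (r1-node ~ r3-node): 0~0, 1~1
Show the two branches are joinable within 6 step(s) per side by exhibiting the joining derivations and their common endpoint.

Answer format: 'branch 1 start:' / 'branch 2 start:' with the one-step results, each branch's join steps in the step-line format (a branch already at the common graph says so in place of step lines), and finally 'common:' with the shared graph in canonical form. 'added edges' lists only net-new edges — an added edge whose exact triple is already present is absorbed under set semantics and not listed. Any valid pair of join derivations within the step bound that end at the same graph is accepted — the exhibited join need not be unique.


branch 1 start:
nodes: 0:p, 1:p
edges: (0,1,g)
branch 2 start:
nodes: 0:p, 1:p
edges: (0,1,h2)
branch 1 step 1: rule r2; match: 0->0, 1->1; deleted nodes (none); deleted edges (0,1,g); added nodes (none); added edges (0,1,h); result: nodes: 0:p, 1:p edges: (0,1,h)
branch 1 step 2: rule r4; match: 0->0, 1->1; deleted nodes (none); deleted edges (0,1,h); added nodes (none); added edges (0,1,h2); result: nodes: 0:p, 1:p edges: (0,1,h2)
branch 2: already at the common graph (0 steps)
common:
nodes: 0:p, 1:p
edges: (0,1,h2)


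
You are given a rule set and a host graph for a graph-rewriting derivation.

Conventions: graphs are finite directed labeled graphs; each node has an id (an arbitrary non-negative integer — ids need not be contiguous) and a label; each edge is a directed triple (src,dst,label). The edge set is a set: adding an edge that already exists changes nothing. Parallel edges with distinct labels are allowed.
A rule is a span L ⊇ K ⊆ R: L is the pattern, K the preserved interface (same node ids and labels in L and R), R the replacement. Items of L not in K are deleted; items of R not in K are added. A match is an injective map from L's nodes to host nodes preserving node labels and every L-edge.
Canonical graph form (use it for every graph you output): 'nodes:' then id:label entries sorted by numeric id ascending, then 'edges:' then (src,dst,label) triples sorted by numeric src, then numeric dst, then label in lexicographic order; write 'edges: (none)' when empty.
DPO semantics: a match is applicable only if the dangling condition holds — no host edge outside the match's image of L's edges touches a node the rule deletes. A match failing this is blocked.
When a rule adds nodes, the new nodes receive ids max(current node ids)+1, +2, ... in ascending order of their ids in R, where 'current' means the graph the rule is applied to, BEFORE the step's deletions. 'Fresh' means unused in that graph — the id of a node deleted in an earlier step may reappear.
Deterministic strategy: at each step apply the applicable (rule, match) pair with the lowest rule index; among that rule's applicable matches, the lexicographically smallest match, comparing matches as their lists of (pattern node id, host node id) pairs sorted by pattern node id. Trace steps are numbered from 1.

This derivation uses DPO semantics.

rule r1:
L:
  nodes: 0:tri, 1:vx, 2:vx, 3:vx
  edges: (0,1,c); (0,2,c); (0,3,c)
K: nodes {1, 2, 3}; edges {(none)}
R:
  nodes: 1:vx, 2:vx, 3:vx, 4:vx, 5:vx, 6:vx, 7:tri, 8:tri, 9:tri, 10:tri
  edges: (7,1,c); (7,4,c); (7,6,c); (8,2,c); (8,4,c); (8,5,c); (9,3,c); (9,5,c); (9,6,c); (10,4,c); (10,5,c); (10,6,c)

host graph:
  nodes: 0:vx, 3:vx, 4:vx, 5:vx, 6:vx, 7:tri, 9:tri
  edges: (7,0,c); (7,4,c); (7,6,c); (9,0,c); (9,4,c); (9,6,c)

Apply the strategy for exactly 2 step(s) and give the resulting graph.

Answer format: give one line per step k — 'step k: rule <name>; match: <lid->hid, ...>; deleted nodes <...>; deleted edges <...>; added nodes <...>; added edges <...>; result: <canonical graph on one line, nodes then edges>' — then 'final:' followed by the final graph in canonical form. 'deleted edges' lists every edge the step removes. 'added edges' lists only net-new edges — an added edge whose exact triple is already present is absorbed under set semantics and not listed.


step 1: rule r1; match: 0->7, 1->0, 2->4, 3->6; deleted nodes 7; deleted edges (7,0,c); (7,4,c); (7,6,c); added nodes 10, 11, 12, 13, 14, 15, 16; added edges (13,0,c); (13,10,c); (13,12,c); (14,4,c); (14,10,c); (14,11,c); (15,6,c); (15,11,c); (15,12,c); (16,10,c); (16,11,c); (16,12,c); result: nodes: 0:vx, 3:vx, 4:vx, 5:vx, 6:vx, 9:tri, 10:vx, 11:vx, 12:vx, 13:tri, 14:tri, 15:tri, 16:tri edges: (9,0,c); (9,4,c); (9,6,c); (13,0,c); (13,10,c); (13,12,c); (14,4,c); (14,10,c); (14,11,c); (15,6,c); (15,11,c); (15,12,c); (16,10,c); (16,11,c); (16,12,c)
step 2: rule r1; match: 0->9, 1->0, 2->4, 3->6; deleted nodes 9; deleted edges (9,0,c); (9,4,c); (9,6,c); added nodes 17, 18, 19, 20, 21, 22, 23; added edges (20,0,c); (20,17,c); (20,19,c); (21,4,c); (21,17,c); (21,18,c); (22,6,c); (22,18,c); (22,19,c); (23,17,c); (23,18,c); (23,19,c); result: nodes: 0:vx, 3:vx, 4:vx, 5:vx, 6:vx, 10:vx, 11:vx, 12:vx, 13:tri, 14:tri, 15:tri, 16:tri, 17:vx, 18:vx, 19:vx, 20:tri, 21:tri, 22:tri, 23:tri edges: (13,0,c); (13,10,c); (13,12,c); (14,4,c); (14,10,c); (14,11,c); (15,6,c); (15,11,c); (15,12,c); (16,10,c); (16,11,c); (16,12,c); (20,0,c); (20,17,c); (20,19,c); (21,4,c); (21,17,c); (21,18,c); (22,6,c); (22,18,c); (22,19,c); (23,17,c); (23,18,c); (23,19,c)
final:
nodes: 0:vx, 3:vx, 4:vx, 5:vx, 6:vx, 10:vx, 11:vx, 12:vx, 13:tri, 14:tri, 15:tri, 16:tri, 17:vx, 18:vx, 19:vx, 20:tri, 21:tri, 22:tri, 23:tri
edges: (13,0,c); (13,10,c); (13,12,c); (14,4,c); (14,10,c); (14,11,c); (15,6,c); (15,11,c); (15,12,c); (16,10,c); (16,11,c); (16,12,c); (20,0,c); (20,17,c); (20,19,c); (21,4,c); (21,17,c); (21,18,c); (22,6,c); (22,18,c); (22,19,c); (23,17,c); (23,18,c); (23,19,c)


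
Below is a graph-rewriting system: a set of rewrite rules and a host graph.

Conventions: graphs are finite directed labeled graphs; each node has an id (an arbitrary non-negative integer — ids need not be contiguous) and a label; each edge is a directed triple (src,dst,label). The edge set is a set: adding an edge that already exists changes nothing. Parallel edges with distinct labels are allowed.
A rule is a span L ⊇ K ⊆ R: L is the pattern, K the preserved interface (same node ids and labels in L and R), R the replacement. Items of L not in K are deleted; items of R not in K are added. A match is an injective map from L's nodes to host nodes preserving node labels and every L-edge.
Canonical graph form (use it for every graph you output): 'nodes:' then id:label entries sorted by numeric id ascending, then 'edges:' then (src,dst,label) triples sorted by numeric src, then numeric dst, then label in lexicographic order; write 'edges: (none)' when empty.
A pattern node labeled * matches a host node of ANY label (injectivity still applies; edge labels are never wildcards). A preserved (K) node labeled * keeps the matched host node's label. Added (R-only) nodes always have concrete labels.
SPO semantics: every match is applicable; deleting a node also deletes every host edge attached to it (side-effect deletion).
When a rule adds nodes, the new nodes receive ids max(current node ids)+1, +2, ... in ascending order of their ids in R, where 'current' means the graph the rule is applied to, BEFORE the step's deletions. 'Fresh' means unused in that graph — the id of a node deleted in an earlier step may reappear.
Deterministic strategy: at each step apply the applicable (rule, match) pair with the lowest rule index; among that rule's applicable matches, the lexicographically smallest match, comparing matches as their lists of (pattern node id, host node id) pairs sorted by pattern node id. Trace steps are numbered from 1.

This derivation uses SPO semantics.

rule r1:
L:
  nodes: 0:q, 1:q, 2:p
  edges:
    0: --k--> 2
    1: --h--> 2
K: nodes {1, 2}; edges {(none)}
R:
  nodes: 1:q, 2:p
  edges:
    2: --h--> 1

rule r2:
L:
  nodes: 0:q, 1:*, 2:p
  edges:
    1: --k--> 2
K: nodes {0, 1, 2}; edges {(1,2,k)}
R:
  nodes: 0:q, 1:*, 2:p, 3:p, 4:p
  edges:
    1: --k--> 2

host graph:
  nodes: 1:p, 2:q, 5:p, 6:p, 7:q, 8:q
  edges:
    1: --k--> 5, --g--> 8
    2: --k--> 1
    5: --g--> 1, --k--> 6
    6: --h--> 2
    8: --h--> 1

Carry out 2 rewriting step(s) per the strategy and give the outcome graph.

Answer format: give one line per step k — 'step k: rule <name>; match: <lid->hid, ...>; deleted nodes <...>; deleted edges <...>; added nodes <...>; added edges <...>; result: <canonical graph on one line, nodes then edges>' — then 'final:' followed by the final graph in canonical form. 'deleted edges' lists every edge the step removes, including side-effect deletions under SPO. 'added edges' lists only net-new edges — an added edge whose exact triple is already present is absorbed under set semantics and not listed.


step 1: rule r1; match: 0->2, 1->8, 2->1; deleted nodes 2; deleted edges (2,1,k); (6,2,h); (8,1,h); added nodes (none); added edges (1,8,h); result: nodes: 1:p, 5:p, 6:p, 7:q, 8:q edges: (1,5,k); (1,8,g); (1,8,h); (5,1,g); (5,6,k)
step 2: rule r2; match: 0->7, 1->1, 2->5; deleted nodes (none); deleted edges (none); added nodes 9, 10; added edges (none); result: nodes: 1:p, 5:p, 6:p, 7:q, 8:q, 9:p, 10:p edges: (1,5,k); (1,8,g); (1,8,h); (5,1,g); (5,6,k)
final:
nodes: 1:p, 5:p, 6:p, 7:q, 8:q, 9:p, 10:p
edges: (1,5,k); (1,8,g); (1,8,h); (5,1,g); (5,6,k)


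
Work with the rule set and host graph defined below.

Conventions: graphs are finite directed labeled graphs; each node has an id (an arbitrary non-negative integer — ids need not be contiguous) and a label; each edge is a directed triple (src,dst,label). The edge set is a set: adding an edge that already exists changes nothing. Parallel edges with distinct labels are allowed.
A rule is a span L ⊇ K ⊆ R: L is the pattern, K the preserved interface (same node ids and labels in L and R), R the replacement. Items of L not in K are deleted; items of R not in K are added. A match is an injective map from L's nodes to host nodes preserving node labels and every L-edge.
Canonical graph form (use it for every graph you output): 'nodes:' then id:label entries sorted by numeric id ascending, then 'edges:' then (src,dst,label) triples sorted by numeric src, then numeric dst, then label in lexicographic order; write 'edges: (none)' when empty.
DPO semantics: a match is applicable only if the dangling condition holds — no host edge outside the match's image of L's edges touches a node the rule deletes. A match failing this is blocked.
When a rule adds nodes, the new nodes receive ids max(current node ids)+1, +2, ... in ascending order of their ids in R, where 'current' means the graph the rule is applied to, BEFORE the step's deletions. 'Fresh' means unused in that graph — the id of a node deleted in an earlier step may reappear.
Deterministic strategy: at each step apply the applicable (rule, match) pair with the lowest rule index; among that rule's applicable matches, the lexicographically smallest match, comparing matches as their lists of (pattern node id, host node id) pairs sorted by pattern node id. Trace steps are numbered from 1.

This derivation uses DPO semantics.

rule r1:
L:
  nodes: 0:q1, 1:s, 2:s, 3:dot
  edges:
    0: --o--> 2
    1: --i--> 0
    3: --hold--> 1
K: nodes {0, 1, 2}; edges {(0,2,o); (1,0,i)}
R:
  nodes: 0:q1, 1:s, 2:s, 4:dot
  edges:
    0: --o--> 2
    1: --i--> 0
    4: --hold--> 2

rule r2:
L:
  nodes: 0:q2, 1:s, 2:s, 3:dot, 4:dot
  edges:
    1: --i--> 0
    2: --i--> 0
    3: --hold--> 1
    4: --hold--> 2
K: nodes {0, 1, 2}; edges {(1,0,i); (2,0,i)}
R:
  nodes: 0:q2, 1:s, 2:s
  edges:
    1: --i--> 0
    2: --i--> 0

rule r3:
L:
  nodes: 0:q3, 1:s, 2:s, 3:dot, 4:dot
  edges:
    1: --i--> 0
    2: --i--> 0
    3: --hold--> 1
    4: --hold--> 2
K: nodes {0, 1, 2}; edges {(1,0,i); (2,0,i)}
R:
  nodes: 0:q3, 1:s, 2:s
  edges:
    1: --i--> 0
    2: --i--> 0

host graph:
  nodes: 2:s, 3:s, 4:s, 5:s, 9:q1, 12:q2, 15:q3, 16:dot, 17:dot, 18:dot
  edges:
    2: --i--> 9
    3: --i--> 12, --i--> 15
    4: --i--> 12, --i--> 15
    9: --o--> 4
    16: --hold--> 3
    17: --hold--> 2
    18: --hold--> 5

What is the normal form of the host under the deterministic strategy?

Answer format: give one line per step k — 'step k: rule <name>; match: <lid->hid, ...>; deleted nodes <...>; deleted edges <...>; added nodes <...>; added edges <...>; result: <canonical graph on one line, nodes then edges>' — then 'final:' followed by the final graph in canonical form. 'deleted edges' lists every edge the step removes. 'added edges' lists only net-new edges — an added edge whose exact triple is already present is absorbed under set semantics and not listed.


step 1: rule r1; match: 0->9, 1->2, 2->4, 3->17; deleted nodes 17; deleted edges (17,2,hold); added nodes 19; added edges (19,4,hold); result: nodes: 2:s, 3:s, 4:s, 5:s, 9:q1, 12:q2, 15:q3, 16:dot, 18:dot, 19:dot edges: (2,9,i); (3,12,i); (3,15,i); (4,12,i); (4,15,i); (9,4,o); (16,3,hold); (18,5,hold); (19,4,hold)
step 2: rule r2; match: 0->12, 1->3, 2->4, 3->16, 4->19; deleted nodes 16, 19; deleted edges (16,3,hold); (19,4,hold); added nodes (none); added edges (none); result: nodes: 2:s, 3:s, 4:s, 5:s, 9:q1, 12:q2, 15:q3, 18:dot edges: (2,9,i); (3,12,i); (3,15,i); (4,12,i); (4,15,i); (9,4,o); (18,5,hold)
final:
nodes: 2:s, 3:s, 4:s, 5:s, 9:q1, 12:q2, 15:q3, 18:dot
edges: (2,9,i); (3,12,i); (3,15,i); (4,12,i); (4,15,i); (9,4,o); (18,5,hold)


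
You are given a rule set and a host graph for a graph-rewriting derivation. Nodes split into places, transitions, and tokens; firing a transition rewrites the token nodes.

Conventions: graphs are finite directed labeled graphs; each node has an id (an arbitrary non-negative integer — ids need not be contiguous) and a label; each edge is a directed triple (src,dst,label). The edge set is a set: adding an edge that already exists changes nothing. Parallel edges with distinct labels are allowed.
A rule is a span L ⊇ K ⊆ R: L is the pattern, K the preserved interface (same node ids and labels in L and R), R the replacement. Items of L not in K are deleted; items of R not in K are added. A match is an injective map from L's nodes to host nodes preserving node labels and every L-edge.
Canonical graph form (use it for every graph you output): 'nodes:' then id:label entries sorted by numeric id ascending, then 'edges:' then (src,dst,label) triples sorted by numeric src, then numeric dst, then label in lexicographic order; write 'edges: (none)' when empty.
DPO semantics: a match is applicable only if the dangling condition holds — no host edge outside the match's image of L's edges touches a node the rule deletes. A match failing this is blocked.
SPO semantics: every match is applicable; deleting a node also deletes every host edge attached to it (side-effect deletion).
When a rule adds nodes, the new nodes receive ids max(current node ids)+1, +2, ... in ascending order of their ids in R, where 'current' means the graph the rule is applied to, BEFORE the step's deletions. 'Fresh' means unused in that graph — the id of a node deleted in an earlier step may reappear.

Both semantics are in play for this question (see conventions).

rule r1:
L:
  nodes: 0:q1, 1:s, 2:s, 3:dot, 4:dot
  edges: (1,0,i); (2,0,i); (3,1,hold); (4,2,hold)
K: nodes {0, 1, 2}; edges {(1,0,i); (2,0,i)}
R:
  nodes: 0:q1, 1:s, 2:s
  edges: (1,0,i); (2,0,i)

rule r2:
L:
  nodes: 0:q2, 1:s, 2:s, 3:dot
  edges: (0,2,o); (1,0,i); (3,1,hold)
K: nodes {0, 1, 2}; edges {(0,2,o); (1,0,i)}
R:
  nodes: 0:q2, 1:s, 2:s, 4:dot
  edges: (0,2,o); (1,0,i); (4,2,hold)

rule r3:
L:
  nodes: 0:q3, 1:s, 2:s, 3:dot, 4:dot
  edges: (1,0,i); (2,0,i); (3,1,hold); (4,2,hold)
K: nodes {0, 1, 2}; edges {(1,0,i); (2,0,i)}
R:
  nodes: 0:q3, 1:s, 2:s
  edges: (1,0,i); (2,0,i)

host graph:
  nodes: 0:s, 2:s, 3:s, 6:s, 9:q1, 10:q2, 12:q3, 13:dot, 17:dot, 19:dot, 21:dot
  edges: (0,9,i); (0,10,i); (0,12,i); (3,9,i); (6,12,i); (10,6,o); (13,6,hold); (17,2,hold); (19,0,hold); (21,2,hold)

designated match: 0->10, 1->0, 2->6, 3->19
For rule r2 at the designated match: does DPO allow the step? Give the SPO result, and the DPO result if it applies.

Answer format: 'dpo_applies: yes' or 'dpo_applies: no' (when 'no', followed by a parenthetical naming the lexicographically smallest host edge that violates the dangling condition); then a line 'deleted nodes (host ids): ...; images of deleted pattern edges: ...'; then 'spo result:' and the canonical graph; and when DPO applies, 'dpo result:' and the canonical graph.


dpo_applies: yes
deleted nodes (host ids): 19; images of deleted pattern edges: (19,0,hold)
spo result:
nodes: 0:s, 2:s, 3:s, 6:s, 9:q1, 10:q2, 12:q3, 13:dot, 17:dot, 21:dot, 22:dot
edges: (0,9,i); (0,10,i); (0,12,i); (3,9,i); (6,12,i); (10,6,o); (13,6,hold); (17,2,hold); (21,2,hold); (22,6,hold)
dpo result:
nodes: 0:s, 2:s, 3:s, 6:s, 9:q1, 10:q2, 12:q3, 13:dot, 17:dot, 21:dot, 22:dot
edges: (0,9,i); (0,10,i); (0,12,i); (3,9,i); (6,12,i); (10,6,o); (13,6,hold); (17,2,hold); (21,2,hold); (22,6,hold)


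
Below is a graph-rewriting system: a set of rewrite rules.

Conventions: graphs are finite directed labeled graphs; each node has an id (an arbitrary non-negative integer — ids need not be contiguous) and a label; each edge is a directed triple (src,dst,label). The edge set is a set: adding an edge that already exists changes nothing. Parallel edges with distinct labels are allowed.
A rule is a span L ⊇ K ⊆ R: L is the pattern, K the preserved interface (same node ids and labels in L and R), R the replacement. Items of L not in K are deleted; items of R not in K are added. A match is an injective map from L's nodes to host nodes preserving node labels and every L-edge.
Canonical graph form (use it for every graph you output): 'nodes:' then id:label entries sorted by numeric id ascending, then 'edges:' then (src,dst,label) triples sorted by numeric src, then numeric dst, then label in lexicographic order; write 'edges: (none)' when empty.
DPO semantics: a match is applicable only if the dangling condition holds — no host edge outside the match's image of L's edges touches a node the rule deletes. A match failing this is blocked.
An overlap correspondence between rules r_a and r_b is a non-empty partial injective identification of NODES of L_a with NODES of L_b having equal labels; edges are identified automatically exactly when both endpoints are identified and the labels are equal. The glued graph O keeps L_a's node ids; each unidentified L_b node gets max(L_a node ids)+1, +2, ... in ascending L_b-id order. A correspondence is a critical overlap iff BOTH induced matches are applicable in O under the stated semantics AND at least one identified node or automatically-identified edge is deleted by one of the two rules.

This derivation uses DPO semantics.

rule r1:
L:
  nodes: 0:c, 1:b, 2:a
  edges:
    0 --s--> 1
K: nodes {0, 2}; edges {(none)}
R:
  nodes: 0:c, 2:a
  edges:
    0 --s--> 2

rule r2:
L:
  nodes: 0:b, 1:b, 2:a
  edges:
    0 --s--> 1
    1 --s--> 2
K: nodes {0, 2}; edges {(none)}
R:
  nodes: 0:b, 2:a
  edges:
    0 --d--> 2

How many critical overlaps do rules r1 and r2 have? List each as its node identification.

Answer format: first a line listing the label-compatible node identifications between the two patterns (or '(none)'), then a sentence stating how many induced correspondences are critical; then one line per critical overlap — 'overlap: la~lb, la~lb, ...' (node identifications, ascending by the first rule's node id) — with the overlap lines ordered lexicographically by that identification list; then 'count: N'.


label-compatible node identifications between L(r1) and L(r2): 1~0, 1~1, 2~2
0 of the induced correspondences are critical overlaps of r1 and r2.
count: 0


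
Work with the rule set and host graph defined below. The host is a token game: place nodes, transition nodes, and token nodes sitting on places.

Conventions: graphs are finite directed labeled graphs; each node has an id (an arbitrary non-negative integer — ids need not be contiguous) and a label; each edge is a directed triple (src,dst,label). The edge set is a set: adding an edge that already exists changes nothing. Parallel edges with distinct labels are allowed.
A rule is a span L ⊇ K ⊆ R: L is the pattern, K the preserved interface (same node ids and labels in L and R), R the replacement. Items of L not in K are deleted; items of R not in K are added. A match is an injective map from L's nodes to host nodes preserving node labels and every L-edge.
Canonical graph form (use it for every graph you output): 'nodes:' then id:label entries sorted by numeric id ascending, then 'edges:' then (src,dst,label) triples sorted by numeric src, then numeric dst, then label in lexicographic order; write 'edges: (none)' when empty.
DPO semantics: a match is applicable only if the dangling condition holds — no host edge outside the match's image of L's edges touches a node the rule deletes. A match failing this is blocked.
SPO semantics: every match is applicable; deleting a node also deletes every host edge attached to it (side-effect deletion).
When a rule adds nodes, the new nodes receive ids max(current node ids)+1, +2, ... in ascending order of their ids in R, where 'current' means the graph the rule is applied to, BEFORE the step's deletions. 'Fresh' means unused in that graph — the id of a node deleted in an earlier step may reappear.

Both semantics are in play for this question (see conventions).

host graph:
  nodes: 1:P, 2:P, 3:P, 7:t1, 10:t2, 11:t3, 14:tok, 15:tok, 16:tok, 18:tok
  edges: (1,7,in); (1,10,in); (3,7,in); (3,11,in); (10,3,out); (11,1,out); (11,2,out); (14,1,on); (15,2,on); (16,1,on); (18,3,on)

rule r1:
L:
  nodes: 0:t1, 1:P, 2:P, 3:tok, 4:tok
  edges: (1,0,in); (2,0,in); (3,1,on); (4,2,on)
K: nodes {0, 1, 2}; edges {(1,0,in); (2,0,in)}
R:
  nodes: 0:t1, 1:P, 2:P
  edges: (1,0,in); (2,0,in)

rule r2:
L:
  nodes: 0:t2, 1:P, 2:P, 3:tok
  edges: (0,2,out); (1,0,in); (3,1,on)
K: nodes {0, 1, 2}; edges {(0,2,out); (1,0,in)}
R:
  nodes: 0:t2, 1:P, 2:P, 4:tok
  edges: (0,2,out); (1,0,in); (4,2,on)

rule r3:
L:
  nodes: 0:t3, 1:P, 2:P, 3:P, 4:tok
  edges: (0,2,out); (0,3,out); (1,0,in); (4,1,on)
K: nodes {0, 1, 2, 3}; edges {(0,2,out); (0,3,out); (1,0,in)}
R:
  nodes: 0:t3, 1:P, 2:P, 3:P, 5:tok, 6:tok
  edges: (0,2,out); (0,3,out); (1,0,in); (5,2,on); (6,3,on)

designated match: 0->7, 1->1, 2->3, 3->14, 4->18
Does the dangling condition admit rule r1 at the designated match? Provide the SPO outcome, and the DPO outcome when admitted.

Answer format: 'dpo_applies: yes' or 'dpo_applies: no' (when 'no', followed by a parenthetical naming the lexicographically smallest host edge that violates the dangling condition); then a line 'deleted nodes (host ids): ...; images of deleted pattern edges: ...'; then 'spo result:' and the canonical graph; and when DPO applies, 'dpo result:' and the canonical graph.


dpo_applies: yes
deleted nodes (host ids): 14, 18; images of deleted pattern edges: (14,1,on); (18,3,on)
spo result:
nodes: 1:P, 2:P, 3:P, 7:t1, 10:t2, 11:t3, 15:tok, 16:tok
edges: (1,7,in); (1,10,in); (3,7,in); (3,11,in); (10,3,out); (11,1,out); (11,2,out); (15,2,on); (16,1,on)
dpo result:
nodes: 1:P, 2:P, 3:P, 7:t1, 10:t2, 11:t3, 15:tok, 16:tok
edges: (1,7,in); (1,10,in); (3,7,in); (3,11,in); (10,3,out); (11,1,out); (11,2,out); (15,2,on); (16,1,on)


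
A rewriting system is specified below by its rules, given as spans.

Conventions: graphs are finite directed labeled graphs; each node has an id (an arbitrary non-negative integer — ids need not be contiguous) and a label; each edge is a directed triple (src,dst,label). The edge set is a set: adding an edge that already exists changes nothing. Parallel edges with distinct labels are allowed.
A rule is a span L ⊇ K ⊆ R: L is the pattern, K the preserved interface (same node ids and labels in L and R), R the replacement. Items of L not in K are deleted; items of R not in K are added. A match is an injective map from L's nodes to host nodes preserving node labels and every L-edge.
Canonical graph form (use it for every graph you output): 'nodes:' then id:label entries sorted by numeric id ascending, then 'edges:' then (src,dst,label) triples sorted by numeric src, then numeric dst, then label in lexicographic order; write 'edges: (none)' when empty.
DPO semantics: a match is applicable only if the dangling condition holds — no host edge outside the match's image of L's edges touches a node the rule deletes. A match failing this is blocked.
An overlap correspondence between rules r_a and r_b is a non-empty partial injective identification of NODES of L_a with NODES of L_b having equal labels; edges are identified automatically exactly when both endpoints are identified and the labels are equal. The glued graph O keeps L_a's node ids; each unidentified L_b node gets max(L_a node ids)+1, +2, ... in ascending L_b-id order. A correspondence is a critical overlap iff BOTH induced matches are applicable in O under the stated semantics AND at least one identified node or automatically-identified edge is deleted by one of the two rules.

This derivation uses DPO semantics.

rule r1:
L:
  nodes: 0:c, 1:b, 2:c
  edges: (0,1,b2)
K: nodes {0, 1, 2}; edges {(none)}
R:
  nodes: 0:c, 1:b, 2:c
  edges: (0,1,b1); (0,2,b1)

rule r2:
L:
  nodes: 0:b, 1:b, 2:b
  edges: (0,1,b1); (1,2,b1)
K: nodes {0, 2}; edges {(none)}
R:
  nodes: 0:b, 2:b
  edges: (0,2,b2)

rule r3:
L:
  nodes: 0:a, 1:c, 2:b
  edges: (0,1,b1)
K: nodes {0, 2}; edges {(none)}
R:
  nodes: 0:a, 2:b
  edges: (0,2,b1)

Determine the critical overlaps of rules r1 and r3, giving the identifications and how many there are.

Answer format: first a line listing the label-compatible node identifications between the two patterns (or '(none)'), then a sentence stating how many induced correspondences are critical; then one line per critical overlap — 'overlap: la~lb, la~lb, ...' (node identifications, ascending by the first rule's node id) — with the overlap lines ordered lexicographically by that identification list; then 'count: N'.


label-compatible node identifications between L(r1) and L(r3): 0~1, 1~2, 2~1
2 of the induced correspondences are critical overlaps of r1 and r3.
overlap: 1~2, 2~1
overlap: 2~1
count: 2


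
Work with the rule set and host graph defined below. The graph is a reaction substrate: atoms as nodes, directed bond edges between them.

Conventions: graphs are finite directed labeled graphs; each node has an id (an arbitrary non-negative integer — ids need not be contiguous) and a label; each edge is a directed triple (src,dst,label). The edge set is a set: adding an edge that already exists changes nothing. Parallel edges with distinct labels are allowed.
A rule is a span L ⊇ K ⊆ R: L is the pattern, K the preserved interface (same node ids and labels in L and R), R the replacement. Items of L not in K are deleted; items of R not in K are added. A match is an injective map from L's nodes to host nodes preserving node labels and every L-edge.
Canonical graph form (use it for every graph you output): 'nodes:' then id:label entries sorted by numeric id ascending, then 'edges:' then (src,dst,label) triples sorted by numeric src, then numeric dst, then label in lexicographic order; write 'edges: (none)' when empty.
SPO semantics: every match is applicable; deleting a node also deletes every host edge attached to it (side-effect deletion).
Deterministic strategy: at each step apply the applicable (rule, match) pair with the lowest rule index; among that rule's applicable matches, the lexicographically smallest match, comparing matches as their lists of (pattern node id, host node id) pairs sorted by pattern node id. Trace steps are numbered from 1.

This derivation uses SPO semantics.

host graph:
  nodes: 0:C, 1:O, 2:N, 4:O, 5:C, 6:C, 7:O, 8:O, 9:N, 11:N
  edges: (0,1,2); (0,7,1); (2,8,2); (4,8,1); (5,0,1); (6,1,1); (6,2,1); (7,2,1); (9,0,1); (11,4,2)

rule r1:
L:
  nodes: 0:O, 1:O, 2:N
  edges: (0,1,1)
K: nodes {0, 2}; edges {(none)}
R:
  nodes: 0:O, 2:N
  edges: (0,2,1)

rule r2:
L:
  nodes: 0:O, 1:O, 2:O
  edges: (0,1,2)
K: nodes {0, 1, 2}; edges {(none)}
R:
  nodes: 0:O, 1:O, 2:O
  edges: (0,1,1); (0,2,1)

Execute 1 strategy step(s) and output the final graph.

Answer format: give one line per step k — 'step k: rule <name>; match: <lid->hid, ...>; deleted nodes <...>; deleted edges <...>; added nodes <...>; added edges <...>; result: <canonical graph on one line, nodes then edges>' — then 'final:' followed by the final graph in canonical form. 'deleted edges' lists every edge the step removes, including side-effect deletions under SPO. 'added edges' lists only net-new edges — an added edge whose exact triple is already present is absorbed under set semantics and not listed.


step 1: rule r1; match: 0->4, 1->8, 2->2; deleted nodes 8; deleted edges (2,8,2); (4,8,1); added nodes (none); added edges (4,2,1); result: nodes: 0:C, 1:O, 2:N, 4:O, 5:C, 6:C, 7:O, 9:N, 11:N edges: (0,1,2); (0,7,1); (4,2,1); (5,0,1); (6,1,1); (6,2,1); (7,2,1); (9,0,1); (11,4,2)
final:
nodes: 0:C, 1:O, 2:N, 4:O, 5:C, 6:C, 7:O, 9:N, 11:N
edges: (0,1,2); (0,7,1); (4,2,1); (5,0,1); (6,1,1); (6,2,1); (7,2,1); (9,0,1); (11,4,2)
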